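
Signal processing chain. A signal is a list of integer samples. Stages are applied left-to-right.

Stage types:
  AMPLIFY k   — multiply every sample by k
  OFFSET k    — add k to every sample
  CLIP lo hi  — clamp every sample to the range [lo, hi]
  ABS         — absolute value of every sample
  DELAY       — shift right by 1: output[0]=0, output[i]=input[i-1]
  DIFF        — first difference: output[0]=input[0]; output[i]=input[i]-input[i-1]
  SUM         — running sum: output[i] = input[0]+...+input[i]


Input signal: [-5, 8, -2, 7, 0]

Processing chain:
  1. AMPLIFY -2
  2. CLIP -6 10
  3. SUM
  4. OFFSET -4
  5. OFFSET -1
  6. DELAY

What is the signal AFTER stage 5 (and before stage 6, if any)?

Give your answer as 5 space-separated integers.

Answer: 5 -1 3 -3 -3

Derivation:
Input: [-5, 8, -2, 7, 0]
Stage 1 (AMPLIFY -2): -5*-2=10, 8*-2=-16, -2*-2=4, 7*-2=-14, 0*-2=0 -> [10, -16, 4, -14, 0]
Stage 2 (CLIP -6 10): clip(10,-6,10)=10, clip(-16,-6,10)=-6, clip(4,-6,10)=4, clip(-14,-6,10)=-6, clip(0,-6,10)=0 -> [10, -6, 4, -6, 0]
Stage 3 (SUM): sum[0..0]=10, sum[0..1]=4, sum[0..2]=8, sum[0..3]=2, sum[0..4]=2 -> [10, 4, 8, 2, 2]
Stage 4 (OFFSET -4): 10+-4=6, 4+-4=0, 8+-4=4, 2+-4=-2, 2+-4=-2 -> [6, 0, 4, -2, -2]
Stage 5 (OFFSET -1): 6+-1=5, 0+-1=-1, 4+-1=3, -2+-1=-3, -2+-1=-3 -> [5, -1, 3, -3, -3]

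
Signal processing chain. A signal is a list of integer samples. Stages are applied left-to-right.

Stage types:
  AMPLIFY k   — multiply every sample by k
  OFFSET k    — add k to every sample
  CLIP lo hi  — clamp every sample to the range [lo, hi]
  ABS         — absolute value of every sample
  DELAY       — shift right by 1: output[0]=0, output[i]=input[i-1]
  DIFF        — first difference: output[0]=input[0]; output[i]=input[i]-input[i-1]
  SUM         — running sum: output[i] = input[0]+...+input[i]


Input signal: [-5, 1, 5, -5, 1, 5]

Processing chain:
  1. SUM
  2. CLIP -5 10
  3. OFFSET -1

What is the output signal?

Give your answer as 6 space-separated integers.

Answer: -6 -5 0 -5 -4 1

Derivation:
Input: [-5, 1, 5, -5, 1, 5]
Stage 1 (SUM): sum[0..0]=-5, sum[0..1]=-4, sum[0..2]=1, sum[0..3]=-4, sum[0..4]=-3, sum[0..5]=2 -> [-5, -4, 1, -4, -3, 2]
Stage 2 (CLIP -5 10): clip(-5,-5,10)=-5, clip(-4,-5,10)=-4, clip(1,-5,10)=1, clip(-4,-5,10)=-4, clip(-3,-5,10)=-3, clip(2,-5,10)=2 -> [-5, -4, 1, -4, -3, 2]
Stage 3 (OFFSET -1): -5+-1=-6, -4+-1=-5, 1+-1=0, -4+-1=-5, -3+-1=-4, 2+-1=1 -> [-6, -5, 0, -5, -4, 1]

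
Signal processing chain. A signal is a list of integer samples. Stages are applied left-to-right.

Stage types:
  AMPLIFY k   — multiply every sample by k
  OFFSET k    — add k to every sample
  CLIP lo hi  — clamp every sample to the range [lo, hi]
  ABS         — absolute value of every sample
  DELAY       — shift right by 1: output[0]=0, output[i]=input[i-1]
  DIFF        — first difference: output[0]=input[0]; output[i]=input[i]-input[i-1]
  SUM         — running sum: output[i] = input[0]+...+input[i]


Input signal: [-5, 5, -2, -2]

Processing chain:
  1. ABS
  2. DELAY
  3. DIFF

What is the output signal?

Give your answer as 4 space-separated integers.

Answer: 0 5 0 -3

Derivation:
Input: [-5, 5, -2, -2]
Stage 1 (ABS): |-5|=5, |5|=5, |-2|=2, |-2|=2 -> [5, 5, 2, 2]
Stage 2 (DELAY): [0, 5, 5, 2] = [0, 5, 5, 2] -> [0, 5, 5, 2]
Stage 3 (DIFF): s[0]=0, 5-0=5, 5-5=0, 2-5=-3 -> [0, 5, 0, -3]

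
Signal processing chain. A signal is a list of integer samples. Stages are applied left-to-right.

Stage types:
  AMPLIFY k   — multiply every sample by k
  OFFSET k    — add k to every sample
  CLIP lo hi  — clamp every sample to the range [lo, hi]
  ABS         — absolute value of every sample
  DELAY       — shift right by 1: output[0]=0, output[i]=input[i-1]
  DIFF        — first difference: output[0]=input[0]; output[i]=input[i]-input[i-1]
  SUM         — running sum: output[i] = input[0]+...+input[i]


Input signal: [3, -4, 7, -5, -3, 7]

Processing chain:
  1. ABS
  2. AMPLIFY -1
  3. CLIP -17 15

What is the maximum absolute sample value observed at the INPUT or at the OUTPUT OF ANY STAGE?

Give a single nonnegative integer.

Input: [3, -4, 7, -5, -3, 7] (max |s|=7)
Stage 1 (ABS): |3|=3, |-4|=4, |7|=7, |-5|=5, |-3|=3, |7|=7 -> [3, 4, 7, 5, 3, 7] (max |s|=7)
Stage 2 (AMPLIFY -1): 3*-1=-3, 4*-1=-4, 7*-1=-7, 5*-1=-5, 3*-1=-3, 7*-1=-7 -> [-3, -4, -7, -5, -3, -7] (max |s|=7)
Stage 3 (CLIP -17 15): clip(-3,-17,15)=-3, clip(-4,-17,15)=-4, clip(-7,-17,15)=-7, clip(-5,-17,15)=-5, clip(-3,-17,15)=-3, clip(-7,-17,15)=-7 -> [-3, -4, -7, -5, -3, -7] (max |s|=7)
Overall max amplitude: 7

Answer: 7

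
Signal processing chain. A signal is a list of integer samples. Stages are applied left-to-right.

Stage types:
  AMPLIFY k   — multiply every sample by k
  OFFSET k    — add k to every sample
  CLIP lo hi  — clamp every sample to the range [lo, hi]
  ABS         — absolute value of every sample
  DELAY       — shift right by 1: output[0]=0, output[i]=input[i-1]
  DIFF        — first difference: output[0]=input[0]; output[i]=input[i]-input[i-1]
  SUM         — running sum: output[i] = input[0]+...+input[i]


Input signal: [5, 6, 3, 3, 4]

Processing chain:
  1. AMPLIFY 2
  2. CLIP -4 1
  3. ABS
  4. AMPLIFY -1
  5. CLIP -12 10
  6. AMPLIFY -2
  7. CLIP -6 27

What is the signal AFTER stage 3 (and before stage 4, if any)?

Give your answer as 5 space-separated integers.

Answer: 1 1 1 1 1

Derivation:
Input: [5, 6, 3, 3, 4]
Stage 1 (AMPLIFY 2): 5*2=10, 6*2=12, 3*2=6, 3*2=6, 4*2=8 -> [10, 12, 6, 6, 8]
Stage 2 (CLIP -4 1): clip(10,-4,1)=1, clip(12,-4,1)=1, clip(6,-4,1)=1, clip(6,-4,1)=1, clip(8,-4,1)=1 -> [1, 1, 1, 1, 1]
Stage 3 (ABS): |1|=1, |1|=1, |1|=1, |1|=1, |1|=1 -> [1, 1, 1, 1, 1]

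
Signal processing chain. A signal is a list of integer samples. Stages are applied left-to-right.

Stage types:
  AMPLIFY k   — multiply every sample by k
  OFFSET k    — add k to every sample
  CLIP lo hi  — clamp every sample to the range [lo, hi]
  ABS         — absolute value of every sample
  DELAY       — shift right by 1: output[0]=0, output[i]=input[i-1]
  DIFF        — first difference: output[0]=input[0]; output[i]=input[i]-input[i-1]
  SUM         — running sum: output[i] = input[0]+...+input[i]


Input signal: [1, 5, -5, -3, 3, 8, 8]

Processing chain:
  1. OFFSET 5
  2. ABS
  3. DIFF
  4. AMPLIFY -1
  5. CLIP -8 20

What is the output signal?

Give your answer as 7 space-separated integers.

Answer: -6 -4 10 -2 -6 -5 0

Derivation:
Input: [1, 5, -5, -3, 3, 8, 8]
Stage 1 (OFFSET 5): 1+5=6, 5+5=10, -5+5=0, -3+5=2, 3+5=8, 8+5=13, 8+5=13 -> [6, 10, 0, 2, 8, 13, 13]
Stage 2 (ABS): |6|=6, |10|=10, |0|=0, |2|=2, |8|=8, |13|=13, |13|=13 -> [6, 10, 0, 2, 8, 13, 13]
Stage 3 (DIFF): s[0]=6, 10-6=4, 0-10=-10, 2-0=2, 8-2=6, 13-8=5, 13-13=0 -> [6, 4, -10, 2, 6, 5, 0]
Stage 4 (AMPLIFY -1): 6*-1=-6, 4*-1=-4, -10*-1=10, 2*-1=-2, 6*-1=-6, 5*-1=-5, 0*-1=0 -> [-6, -4, 10, -2, -6, -5, 0]
Stage 5 (CLIP -8 20): clip(-6,-8,20)=-6, clip(-4,-8,20)=-4, clip(10,-8,20)=10, clip(-2,-8,20)=-2, clip(-6,-8,20)=-6, clip(-5,-8,20)=-5, clip(0,-8,20)=0 -> [-6, -4, 10, -2, -6, -5, 0]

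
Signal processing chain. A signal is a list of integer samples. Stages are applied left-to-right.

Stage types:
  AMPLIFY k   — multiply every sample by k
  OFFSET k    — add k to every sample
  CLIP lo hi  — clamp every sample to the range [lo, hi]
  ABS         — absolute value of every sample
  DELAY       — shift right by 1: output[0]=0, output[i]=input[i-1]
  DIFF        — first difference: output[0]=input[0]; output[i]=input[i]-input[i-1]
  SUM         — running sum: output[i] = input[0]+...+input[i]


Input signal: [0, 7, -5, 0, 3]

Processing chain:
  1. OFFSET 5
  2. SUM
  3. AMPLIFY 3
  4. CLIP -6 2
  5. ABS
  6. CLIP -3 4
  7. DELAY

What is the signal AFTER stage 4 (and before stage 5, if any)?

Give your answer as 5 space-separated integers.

Input: [0, 7, -5, 0, 3]
Stage 1 (OFFSET 5): 0+5=5, 7+5=12, -5+5=0, 0+5=5, 3+5=8 -> [5, 12, 0, 5, 8]
Stage 2 (SUM): sum[0..0]=5, sum[0..1]=17, sum[0..2]=17, sum[0..3]=22, sum[0..4]=30 -> [5, 17, 17, 22, 30]
Stage 3 (AMPLIFY 3): 5*3=15, 17*3=51, 17*3=51, 22*3=66, 30*3=90 -> [15, 51, 51, 66, 90]
Stage 4 (CLIP -6 2): clip(15,-6,2)=2, clip(51,-6,2)=2, clip(51,-6,2)=2, clip(66,-6,2)=2, clip(90,-6,2)=2 -> [2, 2, 2, 2, 2]

Answer: 2 2 2 2 2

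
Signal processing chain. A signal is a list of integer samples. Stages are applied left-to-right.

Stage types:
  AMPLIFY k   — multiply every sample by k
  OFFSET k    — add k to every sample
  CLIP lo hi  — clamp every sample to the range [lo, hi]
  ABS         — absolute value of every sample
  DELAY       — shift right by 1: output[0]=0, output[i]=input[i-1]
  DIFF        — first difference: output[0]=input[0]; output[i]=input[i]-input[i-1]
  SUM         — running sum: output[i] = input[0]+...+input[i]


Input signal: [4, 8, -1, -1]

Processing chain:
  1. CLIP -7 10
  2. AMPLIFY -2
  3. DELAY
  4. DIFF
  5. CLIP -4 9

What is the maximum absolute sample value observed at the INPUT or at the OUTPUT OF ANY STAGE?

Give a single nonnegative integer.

Input: [4, 8, -1, -1] (max |s|=8)
Stage 1 (CLIP -7 10): clip(4,-7,10)=4, clip(8,-7,10)=8, clip(-1,-7,10)=-1, clip(-1,-7,10)=-1 -> [4, 8, -1, -1] (max |s|=8)
Stage 2 (AMPLIFY -2): 4*-2=-8, 8*-2=-16, -1*-2=2, -1*-2=2 -> [-8, -16, 2, 2] (max |s|=16)
Stage 3 (DELAY): [0, -8, -16, 2] = [0, -8, -16, 2] -> [0, -8, -16, 2] (max |s|=16)
Stage 4 (DIFF): s[0]=0, -8-0=-8, -16--8=-8, 2--16=18 -> [0, -8, -8, 18] (max |s|=18)
Stage 5 (CLIP -4 9): clip(0,-4,9)=0, clip(-8,-4,9)=-4, clip(-8,-4,9)=-4, clip(18,-4,9)=9 -> [0, -4, -4, 9] (max |s|=9)
Overall max amplitude: 18

Answer: 18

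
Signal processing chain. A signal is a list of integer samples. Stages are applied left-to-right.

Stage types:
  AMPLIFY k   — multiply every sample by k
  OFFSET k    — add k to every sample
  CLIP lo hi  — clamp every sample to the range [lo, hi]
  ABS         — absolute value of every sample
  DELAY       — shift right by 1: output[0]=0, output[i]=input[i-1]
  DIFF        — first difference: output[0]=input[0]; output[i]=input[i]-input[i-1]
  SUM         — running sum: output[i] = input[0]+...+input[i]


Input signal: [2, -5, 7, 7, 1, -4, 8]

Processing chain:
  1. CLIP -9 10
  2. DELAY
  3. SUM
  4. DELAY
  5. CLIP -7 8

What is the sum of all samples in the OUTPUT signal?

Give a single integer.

Input: [2, -5, 7, 7, 1, -4, 8]
Stage 1 (CLIP -9 10): clip(2,-9,10)=2, clip(-5,-9,10)=-5, clip(7,-9,10)=7, clip(7,-9,10)=7, clip(1,-9,10)=1, clip(-4,-9,10)=-4, clip(8,-9,10)=8 -> [2, -5, 7, 7, 1, -4, 8]
Stage 2 (DELAY): [0, 2, -5, 7, 7, 1, -4] = [0, 2, -5, 7, 7, 1, -4] -> [0, 2, -5, 7, 7, 1, -4]
Stage 3 (SUM): sum[0..0]=0, sum[0..1]=2, sum[0..2]=-3, sum[0..3]=4, sum[0..4]=11, sum[0..5]=12, sum[0..6]=8 -> [0, 2, -3, 4, 11, 12, 8]
Stage 4 (DELAY): [0, 0, 2, -3, 4, 11, 12] = [0, 0, 2, -3, 4, 11, 12] -> [0, 0, 2, -3, 4, 11, 12]
Stage 5 (CLIP -7 8): clip(0,-7,8)=0, clip(0,-7,8)=0, clip(2,-7,8)=2, clip(-3,-7,8)=-3, clip(4,-7,8)=4, clip(11,-7,8)=8, clip(12,-7,8)=8 -> [0, 0, 2, -3, 4, 8, 8]
Output sum: 19

Answer: 19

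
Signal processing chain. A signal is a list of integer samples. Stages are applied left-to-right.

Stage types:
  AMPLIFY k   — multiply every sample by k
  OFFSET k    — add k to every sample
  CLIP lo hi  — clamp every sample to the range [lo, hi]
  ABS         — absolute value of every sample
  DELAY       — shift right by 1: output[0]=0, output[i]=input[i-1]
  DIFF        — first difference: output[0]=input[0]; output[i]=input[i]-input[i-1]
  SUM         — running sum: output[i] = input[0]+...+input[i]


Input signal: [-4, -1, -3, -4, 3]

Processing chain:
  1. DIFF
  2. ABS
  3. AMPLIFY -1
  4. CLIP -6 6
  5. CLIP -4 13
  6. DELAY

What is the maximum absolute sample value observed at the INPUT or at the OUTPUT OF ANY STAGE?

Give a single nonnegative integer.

Answer: 7

Derivation:
Input: [-4, -1, -3, -4, 3] (max |s|=4)
Stage 1 (DIFF): s[0]=-4, -1--4=3, -3--1=-2, -4--3=-1, 3--4=7 -> [-4, 3, -2, -1, 7] (max |s|=7)
Stage 2 (ABS): |-4|=4, |3|=3, |-2|=2, |-1|=1, |7|=7 -> [4, 3, 2, 1, 7] (max |s|=7)
Stage 3 (AMPLIFY -1): 4*-1=-4, 3*-1=-3, 2*-1=-2, 1*-1=-1, 7*-1=-7 -> [-4, -3, -2, -1, -7] (max |s|=7)
Stage 4 (CLIP -6 6): clip(-4,-6,6)=-4, clip(-3,-6,6)=-3, clip(-2,-6,6)=-2, clip(-1,-6,6)=-1, clip(-7,-6,6)=-6 -> [-4, -3, -2, -1, -6] (max |s|=6)
Stage 5 (CLIP -4 13): clip(-4,-4,13)=-4, clip(-3,-4,13)=-3, clip(-2,-4,13)=-2, clip(-1,-4,13)=-1, clip(-6,-4,13)=-4 -> [-4, -3, -2, -1, -4] (max |s|=4)
Stage 6 (DELAY): [0, -4, -3, -2, -1] = [0, -4, -3, -2, -1] -> [0, -4, -3, -2, -1] (max |s|=4)
Overall max amplitude: 7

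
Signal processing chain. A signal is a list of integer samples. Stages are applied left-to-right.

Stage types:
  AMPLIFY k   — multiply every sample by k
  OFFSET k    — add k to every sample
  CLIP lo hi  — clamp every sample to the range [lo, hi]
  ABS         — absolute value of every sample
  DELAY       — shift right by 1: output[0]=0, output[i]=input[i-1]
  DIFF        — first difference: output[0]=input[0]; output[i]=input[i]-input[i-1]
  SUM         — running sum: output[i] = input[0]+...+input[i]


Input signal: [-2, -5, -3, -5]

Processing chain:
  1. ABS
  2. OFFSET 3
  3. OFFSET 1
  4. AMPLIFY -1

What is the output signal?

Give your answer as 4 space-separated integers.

Answer: -6 -9 -7 -9

Derivation:
Input: [-2, -5, -3, -5]
Stage 1 (ABS): |-2|=2, |-5|=5, |-3|=3, |-5|=5 -> [2, 5, 3, 5]
Stage 2 (OFFSET 3): 2+3=5, 5+3=8, 3+3=6, 5+3=8 -> [5, 8, 6, 8]
Stage 3 (OFFSET 1): 5+1=6, 8+1=9, 6+1=7, 8+1=9 -> [6, 9, 7, 9]
Stage 4 (AMPLIFY -1): 6*-1=-6, 9*-1=-9, 7*-1=-7, 9*-1=-9 -> [-6, -9, -7, -9]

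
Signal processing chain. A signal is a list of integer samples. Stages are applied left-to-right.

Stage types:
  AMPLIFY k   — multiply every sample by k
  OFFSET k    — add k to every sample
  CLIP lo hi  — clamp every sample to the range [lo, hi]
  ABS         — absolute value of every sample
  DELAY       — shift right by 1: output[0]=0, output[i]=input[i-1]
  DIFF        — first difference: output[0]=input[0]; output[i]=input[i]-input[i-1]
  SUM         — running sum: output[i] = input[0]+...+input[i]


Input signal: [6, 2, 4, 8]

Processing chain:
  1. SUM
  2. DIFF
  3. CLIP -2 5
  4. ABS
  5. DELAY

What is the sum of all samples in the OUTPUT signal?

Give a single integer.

Answer: 11

Derivation:
Input: [6, 2, 4, 8]
Stage 1 (SUM): sum[0..0]=6, sum[0..1]=8, sum[0..2]=12, sum[0..3]=20 -> [6, 8, 12, 20]
Stage 2 (DIFF): s[0]=6, 8-6=2, 12-8=4, 20-12=8 -> [6, 2, 4, 8]
Stage 3 (CLIP -2 5): clip(6,-2,5)=5, clip(2,-2,5)=2, clip(4,-2,5)=4, clip(8,-2,5)=5 -> [5, 2, 4, 5]
Stage 4 (ABS): |5|=5, |2|=2, |4|=4, |5|=5 -> [5, 2, 4, 5]
Stage 5 (DELAY): [0, 5, 2, 4] = [0, 5, 2, 4] -> [0, 5, 2, 4]
Output sum: 11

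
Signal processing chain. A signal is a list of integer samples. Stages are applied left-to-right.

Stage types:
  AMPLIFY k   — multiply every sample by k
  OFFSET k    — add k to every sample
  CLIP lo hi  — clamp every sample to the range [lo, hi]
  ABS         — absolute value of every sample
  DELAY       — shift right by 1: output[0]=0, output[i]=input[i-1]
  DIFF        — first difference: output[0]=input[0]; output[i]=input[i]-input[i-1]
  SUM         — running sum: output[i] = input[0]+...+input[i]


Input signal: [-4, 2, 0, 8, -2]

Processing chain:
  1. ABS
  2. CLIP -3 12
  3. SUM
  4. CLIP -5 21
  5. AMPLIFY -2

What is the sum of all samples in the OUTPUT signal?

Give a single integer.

Answer: -92

Derivation:
Input: [-4, 2, 0, 8, -2]
Stage 1 (ABS): |-4|=4, |2|=2, |0|=0, |8|=8, |-2|=2 -> [4, 2, 0, 8, 2]
Stage 2 (CLIP -3 12): clip(4,-3,12)=4, clip(2,-3,12)=2, clip(0,-3,12)=0, clip(8,-3,12)=8, clip(2,-3,12)=2 -> [4, 2, 0, 8, 2]
Stage 3 (SUM): sum[0..0]=4, sum[0..1]=6, sum[0..2]=6, sum[0..3]=14, sum[0..4]=16 -> [4, 6, 6, 14, 16]
Stage 4 (CLIP -5 21): clip(4,-5,21)=4, clip(6,-5,21)=6, clip(6,-5,21)=6, clip(14,-5,21)=14, clip(16,-5,21)=16 -> [4, 6, 6, 14, 16]
Stage 5 (AMPLIFY -2): 4*-2=-8, 6*-2=-12, 6*-2=-12, 14*-2=-28, 16*-2=-32 -> [-8, -12, -12, -28, -32]
Output sum: -92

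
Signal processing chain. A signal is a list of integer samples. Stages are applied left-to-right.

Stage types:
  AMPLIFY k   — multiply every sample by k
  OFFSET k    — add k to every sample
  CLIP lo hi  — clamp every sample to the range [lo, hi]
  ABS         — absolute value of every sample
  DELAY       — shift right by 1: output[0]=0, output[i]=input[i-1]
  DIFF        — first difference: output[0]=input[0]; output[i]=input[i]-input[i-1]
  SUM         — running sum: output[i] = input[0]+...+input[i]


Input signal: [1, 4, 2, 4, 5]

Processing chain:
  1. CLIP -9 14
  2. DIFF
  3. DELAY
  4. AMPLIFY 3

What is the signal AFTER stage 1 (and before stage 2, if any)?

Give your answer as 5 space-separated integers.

Answer: 1 4 2 4 5

Derivation:
Input: [1, 4, 2, 4, 5]
Stage 1 (CLIP -9 14): clip(1,-9,14)=1, clip(4,-9,14)=4, clip(2,-9,14)=2, clip(4,-9,14)=4, clip(5,-9,14)=5 -> [1, 4, 2, 4, 5]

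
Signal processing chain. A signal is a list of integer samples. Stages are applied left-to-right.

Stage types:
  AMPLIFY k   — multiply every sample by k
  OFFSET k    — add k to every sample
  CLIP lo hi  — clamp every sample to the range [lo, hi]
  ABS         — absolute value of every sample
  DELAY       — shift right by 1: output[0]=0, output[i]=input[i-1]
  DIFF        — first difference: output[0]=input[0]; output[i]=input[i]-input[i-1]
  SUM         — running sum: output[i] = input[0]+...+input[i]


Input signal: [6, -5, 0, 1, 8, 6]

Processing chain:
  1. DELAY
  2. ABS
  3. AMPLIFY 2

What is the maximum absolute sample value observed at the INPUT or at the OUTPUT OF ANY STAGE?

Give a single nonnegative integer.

Input: [6, -5, 0, 1, 8, 6] (max |s|=8)
Stage 1 (DELAY): [0, 6, -5, 0, 1, 8] = [0, 6, -5, 0, 1, 8] -> [0, 6, -5, 0, 1, 8] (max |s|=8)
Stage 2 (ABS): |0|=0, |6|=6, |-5|=5, |0|=0, |1|=1, |8|=8 -> [0, 6, 5, 0, 1, 8] (max |s|=8)
Stage 3 (AMPLIFY 2): 0*2=0, 6*2=12, 5*2=10, 0*2=0, 1*2=2, 8*2=16 -> [0, 12, 10, 0, 2, 16] (max |s|=16)
Overall max amplitude: 16

Answer: 16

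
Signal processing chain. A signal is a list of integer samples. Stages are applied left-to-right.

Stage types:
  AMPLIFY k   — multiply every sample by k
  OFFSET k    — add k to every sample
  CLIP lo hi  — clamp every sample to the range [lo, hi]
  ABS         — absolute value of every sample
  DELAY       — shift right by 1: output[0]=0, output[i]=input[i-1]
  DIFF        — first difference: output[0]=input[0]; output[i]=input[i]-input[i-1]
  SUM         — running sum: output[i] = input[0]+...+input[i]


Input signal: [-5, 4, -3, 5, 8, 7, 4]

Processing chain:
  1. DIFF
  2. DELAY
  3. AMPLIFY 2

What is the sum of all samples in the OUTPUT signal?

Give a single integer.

Input: [-5, 4, -3, 5, 8, 7, 4]
Stage 1 (DIFF): s[0]=-5, 4--5=9, -3-4=-7, 5--3=8, 8-5=3, 7-8=-1, 4-7=-3 -> [-5, 9, -7, 8, 3, -1, -3]
Stage 2 (DELAY): [0, -5, 9, -7, 8, 3, -1] = [0, -5, 9, -7, 8, 3, -1] -> [0, -5, 9, -7, 8, 3, -1]
Stage 3 (AMPLIFY 2): 0*2=0, -5*2=-10, 9*2=18, -7*2=-14, 8*2=16, 3*2=6, -1*2=-2 -> [0, -10, 18, -14, 16, 6, -2]
Output sum: 14

Answer: 14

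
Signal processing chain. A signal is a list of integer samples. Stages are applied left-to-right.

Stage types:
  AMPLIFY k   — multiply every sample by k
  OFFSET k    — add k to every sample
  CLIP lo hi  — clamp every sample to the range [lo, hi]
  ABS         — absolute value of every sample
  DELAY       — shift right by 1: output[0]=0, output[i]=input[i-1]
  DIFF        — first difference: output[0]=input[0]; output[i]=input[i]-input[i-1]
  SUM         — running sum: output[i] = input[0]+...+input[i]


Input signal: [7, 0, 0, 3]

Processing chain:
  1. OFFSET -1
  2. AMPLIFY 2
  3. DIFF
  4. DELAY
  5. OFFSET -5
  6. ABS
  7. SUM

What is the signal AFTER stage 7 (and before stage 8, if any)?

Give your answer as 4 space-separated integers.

Input: [7, 0, 0, 3]
Stage 1 (OFFSET -1): 7+-1=6, 0+-1=-1, 0+-1=-1, 3+-1=2 -> [6, -1, -1, 2]
Stage 2 (AMPLIFY 2): 6*2=12, -1*2=-2, -1*2=-2, 2*2=4 -> [12, -2, -2, 4]
Stage 3 (DIFF): s[0]=12, -2-12=-14, -2--2=0, 4--2=6 -> [12, -14, 0, 6]
Stage 4 (DELAY): [0, 12, -14, 0] = [0, 12, -14, 0] -> [0, 12, -14, 0]
Stage 5 (OFFSET -5): 0+-5=-5, 12+-5=7, -14+-5=-19, 0+-5=-5 -> [-5, 7, -19, -5]
Stage 6 (ABS): |-5|=5, |7|=7, |-19|=19, |-5|=5 -> [5, 7, 19, 5]
Stage 7 (SUM): sum[0..0]=5, sum[0..1]=12, sum[0..2]=31, sum[0..3]=36 -> [5, 12, 31, 36]

Answer: 5 12 31 36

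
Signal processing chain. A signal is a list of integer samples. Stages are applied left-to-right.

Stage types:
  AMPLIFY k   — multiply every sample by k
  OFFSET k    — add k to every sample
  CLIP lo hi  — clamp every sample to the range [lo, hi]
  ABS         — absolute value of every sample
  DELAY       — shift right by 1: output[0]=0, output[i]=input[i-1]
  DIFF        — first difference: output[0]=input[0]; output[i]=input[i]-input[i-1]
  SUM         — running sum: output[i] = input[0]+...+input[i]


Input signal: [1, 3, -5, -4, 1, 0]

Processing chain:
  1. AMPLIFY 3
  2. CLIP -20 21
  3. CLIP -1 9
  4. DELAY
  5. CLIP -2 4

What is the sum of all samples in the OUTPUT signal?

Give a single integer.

Input: [1, 3, -5, -4, 1, 0]
Stage 1 (AMPLIFY 3): 1*3=3, 3*3=9, -5*3=-15, -4*3=-12, 1*3=3, 0*3=0 -> [3, 9, -15, -12, 3, 0]
Stage 2 (CLIP -20 21): clip(3,-20,21)=3, clip(9,-20,21)=9, clip(-15,-20,21)=-15, clip(-12,-20,21)=-12, clip(3,-20,21)=3, clip(0,-20,21)=0 -> [3, 9, -15, -12, 3, 0]
Stage 3 (CLIP -1 9): clip(3,-1,9)=3, clip(9,-1,9)=9, clip(-15,-1,9)=-1, clip(-12,-1,9)=-1, clip(3,-1,9)=3, clip(0,-1,9)=0 -> [3, 9, -1, -1, 3, 0]
Stage 4 (DELAY): [0, 3, 9, -1, -1, 3] = [0, 3, 9, -1, -1, 3] -> [0, 3, 9, -1, -1, 3]
Stage 5 (CLIP -2 4): clip(0,-2,4)=0, clip(3,-2,4)=3, clip(9,-2,4)=4, clip(-1,-2,4)=-1, clip(-1,-2,4)=-1, clip(3,-2,4)=3 -> [0, 3, 4, -1, -1, 3]
Output sum: 8

Answer: 8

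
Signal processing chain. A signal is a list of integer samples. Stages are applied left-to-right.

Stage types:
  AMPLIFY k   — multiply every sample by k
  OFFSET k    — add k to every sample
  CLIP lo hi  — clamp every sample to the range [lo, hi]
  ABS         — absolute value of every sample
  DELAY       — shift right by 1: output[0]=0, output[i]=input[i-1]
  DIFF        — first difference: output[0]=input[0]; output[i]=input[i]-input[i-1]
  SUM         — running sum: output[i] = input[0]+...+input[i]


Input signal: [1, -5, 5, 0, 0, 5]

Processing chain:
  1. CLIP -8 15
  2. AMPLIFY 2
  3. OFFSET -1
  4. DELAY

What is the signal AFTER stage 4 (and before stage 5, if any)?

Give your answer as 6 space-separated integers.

Answer: 0 1 -11 9 -1 -1

Derivation:
Input: [1, -5, 5, 0, 0, 5]
Stage 1 (CLIP -8 15): clip(1,-8,15)=1, clip(-5,-8,15)=-5, clip(5,-8,15)=5, clip(0,-8,15)=0, clip(0,-8,15)=0, clip(5,-8,15)=5 -> [1, -5, 5, 0, 0, 5]
Stage 2 (AMPLIFY 2): 1*2=2, -5*2=-10, 5*2=10, 0*2=0, 0*2=0, 5*2=10 -> [2, -10, 10, 0, 0, 10]
Stage 3 (OFFSET -1): 2+-1=1, -10+-1=-11, 10+-1=9, 0+-1=-1, 0+-1=-1, 10+-1=9 -> [1, -11, 9, -1, -1, 9]
Stage 4 (DELAY): [0, 1, -11, 9, -1, -1] = [0, 1, -11, 9, -1, -1] -> [0, 1, -11, 9, -1, -1]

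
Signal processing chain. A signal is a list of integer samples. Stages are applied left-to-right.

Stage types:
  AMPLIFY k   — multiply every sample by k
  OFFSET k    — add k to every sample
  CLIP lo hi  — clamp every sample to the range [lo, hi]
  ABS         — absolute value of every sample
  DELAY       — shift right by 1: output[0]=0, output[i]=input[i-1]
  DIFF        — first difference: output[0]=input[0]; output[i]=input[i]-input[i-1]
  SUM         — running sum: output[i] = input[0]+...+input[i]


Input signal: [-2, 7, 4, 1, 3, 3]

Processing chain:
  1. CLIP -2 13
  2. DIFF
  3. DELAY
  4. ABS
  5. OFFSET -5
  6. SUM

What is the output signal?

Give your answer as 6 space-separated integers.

Input: [-2, 7, 4, 1, 3, 3]
Stage 1 (CLIP -2 13): clip(-2,-2,13)=-2, clip(7,-2,13)=7, clip(4,-2,13)=4, clip(1,-2,13)=1, clip(3,-2,13)=3, clip(3,-2,13)=3 -> [-2, 7, 4, 1, 3, 3]
Stage 2 (DIFF): s[0]=-2, 7--2=9, 4-7=-3, 1-4=-3, 3-1=2, 3-3=0 -> [-2, 9, -3, -3, 2, 0]
Stage 3 (DELAY): [0, -2, 9, -3, -3, 2] = [0, -2, 9, -3, -3, 2] -> [0, -2, 9, -3, -3, 2]
Stage 4 (ABS): |0|=0, |-2|=2, |9|=9, |-3|=3, |-3|=3, |2|=2 -> [0, 2, 9, 3, 3, 2]
Stage 5 (OFFSET -5): 0+-5=-5, 2+-5=-3, 9+-5=4, 3+-5=-2, 3+-5=-2, 2+-5=-3 -> [-5, -3, 4, -2, -2, -3]
Stage 6 (SUM): sum[0..0]=-5, sum[0..1]=-8, sum[0..2]=-4, sum[0..3]=-6, sum[0..4]=-8, sum[0..5]=-11 -> [-5, -8, -4, -6, -8, -11]

Answer: -5 -8 -4 -6 -8 -11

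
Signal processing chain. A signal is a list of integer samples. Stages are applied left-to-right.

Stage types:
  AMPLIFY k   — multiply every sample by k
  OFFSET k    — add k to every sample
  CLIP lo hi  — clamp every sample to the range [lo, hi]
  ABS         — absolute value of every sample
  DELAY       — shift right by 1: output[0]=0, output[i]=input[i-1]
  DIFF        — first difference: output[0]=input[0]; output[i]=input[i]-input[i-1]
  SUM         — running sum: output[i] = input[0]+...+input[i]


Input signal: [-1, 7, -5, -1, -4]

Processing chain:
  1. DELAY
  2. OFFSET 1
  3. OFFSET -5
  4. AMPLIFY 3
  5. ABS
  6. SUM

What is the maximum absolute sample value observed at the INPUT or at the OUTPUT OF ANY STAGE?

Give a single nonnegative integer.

Answer: 78

Derivation:
Input: [-1, 7, -5, -1, -4] (max |s|=7)
Stage 1 (DELAY): [0, -1, 7, -5, -1] = [0, -1, 7, -5, -1] -> [0, -1, 7, -5, -1] (max |s|=7)
Stage 2 (OFFSET 1): 0+1=1, -1+1=0, 7+1=8, -5+1=-4, -1+1=0 -> [1, 0, 8, -4, 0] (max |s|=8)
Stage 3 (OFFSET -5): 1+-5=-4, 0+-5=-5, 8+-5=3, -4+-5=-9, 0+-5=-5 -> [-4, -5, 3, -9, -5] (max |s|=9)
Stage 4 (AMPLIFY 3): -4*3=-12, -5*3=-15, 3*3=9, -9*3=-27, -5*3=-15 -> [-12, -15, 9, -27, -15] (max |s|=27)
Stage 5 (ABS): |-12|=12, |-15|=15, |9|=9, |-27|=27, |-15|=15 -> [12, 15, 9, 27, 15] (max |s|=27)
Stage 6 (SUM): sum[0..0]=12, sum[0..1]=27, sum[0..2]=36, sum[0..3]=63, sum[0..4]=78 -> [12, 27, 36, 63, 78] (max |s|=78)
Overall max amplitude: 78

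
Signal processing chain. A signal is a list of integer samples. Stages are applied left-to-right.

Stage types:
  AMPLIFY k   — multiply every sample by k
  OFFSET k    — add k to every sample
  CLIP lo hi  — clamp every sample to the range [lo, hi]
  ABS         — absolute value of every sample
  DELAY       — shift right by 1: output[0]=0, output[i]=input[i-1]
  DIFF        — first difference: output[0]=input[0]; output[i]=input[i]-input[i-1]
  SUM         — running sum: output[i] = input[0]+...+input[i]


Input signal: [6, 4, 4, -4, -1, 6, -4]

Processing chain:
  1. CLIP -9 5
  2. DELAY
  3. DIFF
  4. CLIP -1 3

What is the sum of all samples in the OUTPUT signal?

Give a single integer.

Answer: 7

Derivation:
Input: [6, 4, 4, -4, -1, 6, -4]
Stage 1 (CLIP -9 5): clip(6,-9,5)=5, clip(4,-9,5)=4, clip(4,-9,5)=4, clip(-4,-9,5)=-4, clip(-1,-9,5)=-1, clip(6,-9,5)=5, clip(-4,-9,5)=-4 -> [5, 4, 4, -4, -1, 5, -4]
Stage 2 (DELAY): [0, 5, 4, 4, -4, -1, 5] = [0, 5, 4, 4, -4, -1, 5] -> [0, 5, 4, 4, -4, -1, 5]
Stage 3 (DIFF): s[0]=0, 5-0=5, 4-5=-1, 4-4=0, -4-4=-8, -1--4=3, 5--1=6 -> [0, 5, -1, 0, -8, 3, 6]
Stage 4 (CLIP -1 3): clip(0,-1,3)=0, clip(5,-1,3)=3, clip(-1,-1,3)=-1, clip(0,-1,3)=0, clip(-8,-1,3)=-1, clip(3,-1,3)=3, clip(6,-1,3)=3 -> [0, 3, -1, 0, -1, 3, 3]
Output sum: 7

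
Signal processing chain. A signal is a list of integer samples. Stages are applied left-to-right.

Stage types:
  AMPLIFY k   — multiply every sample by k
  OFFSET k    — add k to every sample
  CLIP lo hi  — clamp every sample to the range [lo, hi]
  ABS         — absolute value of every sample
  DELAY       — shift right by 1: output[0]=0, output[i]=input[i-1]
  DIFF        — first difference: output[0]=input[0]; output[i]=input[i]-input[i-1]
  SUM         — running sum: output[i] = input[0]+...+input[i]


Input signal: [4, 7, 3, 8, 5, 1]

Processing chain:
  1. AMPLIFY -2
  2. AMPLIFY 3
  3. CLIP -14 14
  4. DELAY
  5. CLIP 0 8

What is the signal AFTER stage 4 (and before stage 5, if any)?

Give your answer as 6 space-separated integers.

Answer: 0 -14 -14 -14 -14 -14

Derivation:
Input: [4, 7, 3, 8, 5, 1]
Stage 1 (AMPLIFY -2): 4*-2=-8, 7*-2=-14, 3*-2=-6, 8*-2=-16, 5*-2=-10, 1*-2=-2 -> [-8, -14, -6, -16, -10, -2]
Stage 2 (AMPLIFY 3): -8*3=-24, -14*3=-42, -6*3=-18, -16*3=-48, -10*3=-30, -2*3=-6 -> [-24, -42, -18, -48, -30, -6]
Stage 3 (CLIP -14 14): clip(-24,-14,14)=-14, clip(-42,-14,14)=-14, clip(-18,-14,14)=-14, clip(-48,-14,14)=-14, clip(-30,-14,14)=-14, clip(-6,-14,14)=-6 -> [-14, -14, -14, -14, -14, -6]
Stage 4 (DELAY): [0, -14, -14, -14, -14, -14] = [0, -14, -14, -14, -14, -14] -> [0, -14, -14, -14, -14, -14]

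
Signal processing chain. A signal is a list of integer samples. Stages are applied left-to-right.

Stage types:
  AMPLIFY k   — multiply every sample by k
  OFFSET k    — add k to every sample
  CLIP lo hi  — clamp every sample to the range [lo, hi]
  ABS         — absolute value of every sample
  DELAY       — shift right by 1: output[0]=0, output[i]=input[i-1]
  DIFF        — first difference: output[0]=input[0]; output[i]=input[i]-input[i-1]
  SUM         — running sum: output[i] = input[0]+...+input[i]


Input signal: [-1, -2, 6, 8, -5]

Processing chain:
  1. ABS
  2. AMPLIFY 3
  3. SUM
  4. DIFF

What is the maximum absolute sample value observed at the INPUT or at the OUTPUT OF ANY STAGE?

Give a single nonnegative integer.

Input: [-1, -2, 6, 8, -5] (max |s|=8)
Stage 1 (ABS): |-1|=1, |-2|=2, |6|=6, |8|=8, |-5|=5 -> [1, 2, 6, 8, 5] (max |s|=8)
Stage 2 (AMPLIFY 3): 1*3=3, 2*3=6, 6*3=18, 8*3=24, 5*3=15 -> [3, 6, 18, 24, 15] (max |s|=24)
Stage 3 (SUM): sum[0..0]=3, sum[0..1]=9, sum[0..2]=27, sum[0..3]=51, sum[0..4]=66 -> [3, 9, 27, 51, 66] (max |s|=66)
Stage 4 (DIFF): s[0]=3, 9-3=6, 27-9=18, 51-27=24, 66-51=15 -> [3, 6, 18, 24, 15] (max |s|=24)
Overall max amplitude: 66

Answer: 66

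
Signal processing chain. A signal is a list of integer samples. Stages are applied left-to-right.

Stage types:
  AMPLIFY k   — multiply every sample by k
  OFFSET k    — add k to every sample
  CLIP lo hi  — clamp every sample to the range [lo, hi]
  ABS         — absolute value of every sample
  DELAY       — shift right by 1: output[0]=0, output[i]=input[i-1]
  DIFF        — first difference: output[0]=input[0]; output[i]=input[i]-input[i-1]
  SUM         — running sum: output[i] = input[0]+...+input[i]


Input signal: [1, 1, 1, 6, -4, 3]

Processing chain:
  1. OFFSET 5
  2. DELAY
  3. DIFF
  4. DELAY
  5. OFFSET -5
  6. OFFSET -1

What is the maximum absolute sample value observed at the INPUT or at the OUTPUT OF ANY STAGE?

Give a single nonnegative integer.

Input: [1, 1, 1, 6, -4, 3] (max |s|=6)
Stage 1 (OFFSET 5): 1+5=6, 1+5=6, 1+5=6, 6+5=11, -4+5=1, 3+5=8 -> [6, 6, 6, 11, 1, 8] (max |s|=11)
Stage 2 (DELAY): [0, 6, 6, 6, 11, 1] = [0, 6, 6, 6, 11, 1] -> [0, 6, 6, 6, 11, 1] (max |s|=11)
Stage 3 (DIFF): s[0]=0, 6-0=6, 6-6=0, 6-6=0, 11-6=5, 1-11=-10 -> [0, 6, 0, 0, 5, -10] (max |s|=10)
Stage 4 (DELAY): [0, 0, 6, 0, 0, 5] = [0, 0, 6, 0, 0, 5] -> [0, 0, 6, 0, 0, 5] (max |s|=6)
Stage 5 (OFFSET -5): 0+-5=-5, 0+-5=-5, 6+-5=1, 0+-5=-5, 0+-5=-5, 5+-5=0 -> [-5, -5, 1, -5, -5, 0] (max |s|=5)
Stage 6 (OFFSET -1): -5+-1=-6, -5+-1=-6, 1+-1=0, -5+-1=-6, -5+-1=-6, 0+-1=-1 -> [-6, -6, 0, -6, -6, -1] (max |s|=6)
Overall max amplitude: 11

Answer: 11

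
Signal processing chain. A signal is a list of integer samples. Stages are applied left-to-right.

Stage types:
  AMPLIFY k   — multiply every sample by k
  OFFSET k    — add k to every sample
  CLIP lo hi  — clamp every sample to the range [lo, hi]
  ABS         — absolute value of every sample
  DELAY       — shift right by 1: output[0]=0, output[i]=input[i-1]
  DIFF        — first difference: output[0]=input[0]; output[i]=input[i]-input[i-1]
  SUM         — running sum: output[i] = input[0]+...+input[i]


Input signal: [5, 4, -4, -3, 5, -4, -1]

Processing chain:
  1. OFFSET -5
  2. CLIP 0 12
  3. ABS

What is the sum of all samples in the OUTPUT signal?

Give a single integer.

Input: [5, 4, -4, -3, 5, -4, -1]
Stage 1 (OFFSET -5): 5+-5=0, 4+-5=-1, -4+-5=-9, -3+-5=-8, 5+-5=0, -4+-5=-9, -1+-5=-6 -> [0, -1, -9, -8, 0, -9, -6]
Stage 2 (CLIP 0 12): clip(0,0,12)=0, clip(-1,0,12)=0, clip(-9,0,12)=0, clip(-8,0,12)=0, clip(0,0,12)=0, clip(-9,0,12)=0, clip(-6,0,12)=0 -> [0, 0, 0, 0, 0, 0, 0]
Stage 3 (ABS): |0|=0, |0|=0, |0|=0, |0|=0, |0|=0, |0|=0, |0|=0 -> [0, 0, 0, 0, 0, 0, 0]
Output sum: 0

Answer: 0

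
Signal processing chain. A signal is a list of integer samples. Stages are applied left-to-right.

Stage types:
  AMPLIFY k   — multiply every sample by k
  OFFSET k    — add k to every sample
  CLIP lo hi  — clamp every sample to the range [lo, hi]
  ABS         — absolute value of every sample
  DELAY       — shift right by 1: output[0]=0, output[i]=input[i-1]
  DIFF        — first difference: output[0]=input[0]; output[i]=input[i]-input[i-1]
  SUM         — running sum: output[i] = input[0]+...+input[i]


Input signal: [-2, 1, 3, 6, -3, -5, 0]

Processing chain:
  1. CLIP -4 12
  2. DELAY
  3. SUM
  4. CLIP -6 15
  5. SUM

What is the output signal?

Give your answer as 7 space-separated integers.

Answer: 0 -2 -3 -1 7 12 13

Derivation:
Input: [-2, 1, 3, 6, -3, -5, 0]
Stage 1 (CLIP -4 12): clip(-2,-4,12)=-2, clip(1,-4,12)=1, clip(3,-4,12)=3, clip(6,-4,12)=6, clip(-3,-4,12)=-3, clip(-5,-4,12)=-4, clip(0,-4,12)=0 -> [-2, 1, 3, 6, -3, -4, 0]
Stage 2 (DELAY): [0, -2, 1, 3, 6, -3, -4] = [0, -2, 1, 3, 6, -3, -4] -> [0, -2, 1, 3, 6, -3, -4]
Stage 3 (SUM): sum[0..0]=0, sum[0..1]=-2, sum[0..2]=-1, sum[0..3]=2, sum[0..4]=8, sum[0..5]=5, sum[0..6]=1 -> [0, -2, -1, 2, 8, 5, 1]
Stage 4 (CLIP -6 15): clip(0,-6,15)=0, clip(-2,-6,15)=-2, clip(-1,-6,15)=-1, clip(2,-6,15)=2, clip(8,-6,15)=8, clip(5,-6,15)=5, clip(1,-6,15)=1 -> [0, -2, -1, 2, 8, 5, 1]
Stage 5 (SUM): sum[0..0]=0, sum[0..1]=-2, sum[0..2]=-3, sum[0..3]=-1, sum[0..4]=7, sum[0..5]=12, sum[0..6]=13 -> [0, -2, -3, -1, 7, 12, 13]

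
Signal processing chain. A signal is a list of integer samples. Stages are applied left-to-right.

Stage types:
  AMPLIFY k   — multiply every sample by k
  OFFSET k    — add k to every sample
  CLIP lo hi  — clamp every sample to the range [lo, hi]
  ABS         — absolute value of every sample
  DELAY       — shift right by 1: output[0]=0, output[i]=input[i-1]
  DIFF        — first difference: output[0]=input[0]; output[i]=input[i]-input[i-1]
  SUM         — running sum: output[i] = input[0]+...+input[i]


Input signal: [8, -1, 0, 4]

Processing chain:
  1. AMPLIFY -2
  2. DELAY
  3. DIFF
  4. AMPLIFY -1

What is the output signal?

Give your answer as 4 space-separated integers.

Answer: 0 16 -18 2

Derivation:
Input: [8, -1, 0, 4]
Stage 1 (AMPLIFY -2): 8*-2=-16, -1*-2=2, 0*-2=0, 4*-2=-8 -> [-16, 2, 0, -8]
Stage 2 (DELAY): [0, -16, 2, 0] = [0, -16, 2, 0] -> [0, -16, 2, 0]
Stage 3 (DIFF): s[0]=0, -16-0=-16, 2--16=18, 0-2=-2 -> [0, -16, 18, -2]
Stage 4 (AMPLIFY -1): 0*-1=0, -16*-1=16, 18*-1=-18, -2*-1=2 -> [0, 16, -18, 2]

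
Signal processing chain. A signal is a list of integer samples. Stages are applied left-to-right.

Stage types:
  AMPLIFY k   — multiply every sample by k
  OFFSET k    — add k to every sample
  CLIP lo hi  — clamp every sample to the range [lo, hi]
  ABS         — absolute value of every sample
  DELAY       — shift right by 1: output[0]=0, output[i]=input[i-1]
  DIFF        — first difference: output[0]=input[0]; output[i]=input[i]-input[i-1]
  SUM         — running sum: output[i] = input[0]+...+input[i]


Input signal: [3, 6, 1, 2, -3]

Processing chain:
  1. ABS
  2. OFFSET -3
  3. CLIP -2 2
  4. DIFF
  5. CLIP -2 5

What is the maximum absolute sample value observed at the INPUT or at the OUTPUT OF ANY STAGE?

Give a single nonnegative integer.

Input: [3, 6, 1, 2, -3] (max |s|=6)
Stage 1 (ABS): |3|=3, |6|=6, |1|=1, |2|=2, |-3|=3 -> [3, 6, 1, 2, 3] (max |s|=6)
Stage 2 (OFFSET -3): 3+-3=0, 6+-3=3, 1+-3=-2, 2+-3=-1, 3+-3=0 -> [0, 3, -2, -1, 0] (max |s|=3)
Stage 3 (CLIP -2 2): clip(0,-2,2)=0, clip(3,-2,2)=2, clip(-2,-2,2)=-2, clip(-1,-2,2)=-1, clip(0,-2,2)=0 -> [0, 2, -2, -1, 0] (max |s|=2)
Stage 4 (DIFF): s[0]=0, 2-0=2, -2-2=-4, -1--2=1, 0--1=1 -> [0, 2, -4, 1, 1] (max |s|=4)
Stage 5 (CLIP -2 5): clip(0,-2,5)=0, clip(2,-2,5)=2, clip(-4,-2,5)=-2, clip(1,-2,5)=1, clip(1,-2,5)=1 -> [0, 2, -2, 1, 1] (max |s|=2)
Overall max amplitude: 6

Answer: 6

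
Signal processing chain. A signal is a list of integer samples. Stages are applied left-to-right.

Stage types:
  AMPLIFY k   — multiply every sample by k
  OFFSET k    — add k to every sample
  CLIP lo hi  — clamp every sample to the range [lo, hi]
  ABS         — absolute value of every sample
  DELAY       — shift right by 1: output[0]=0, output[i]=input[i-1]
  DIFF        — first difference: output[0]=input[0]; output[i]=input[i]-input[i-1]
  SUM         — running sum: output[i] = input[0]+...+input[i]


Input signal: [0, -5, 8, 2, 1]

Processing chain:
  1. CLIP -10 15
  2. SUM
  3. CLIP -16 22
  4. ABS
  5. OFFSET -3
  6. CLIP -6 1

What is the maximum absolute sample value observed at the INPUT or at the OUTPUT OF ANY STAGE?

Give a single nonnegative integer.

Input: [0, -5, 8, 2, 1] (max |s|=8)
Stage 1 (CLIP -10 15): clip(0,-10,15)=0, clip(-5,-10,15)=-5, clip(8,-10,15)=8, clip(2,-10,15)=2, clip(1,-10,15)=1 -> [0, -5, 8, 2, 1] (max |s|=8)
Stage 2 (SUM): sum[0..0]=0, sum[0..1]=-5, sum[0..2]=3, sum[0..3]=5, sum[0..4]=6 -> [0, -5, 3, 5, 6] (max |s|=6)
Stage 3 (CLIP -16 22): clip(0,-16,22)=0, clip(-5,-16,22)=-5, clip(3,-16,22)=3, clip(5,-16,22)=5, clip(6,-16,22)=6 -> [0, -5, 3, 5, 6] (max |s|=6)
Stage 4 (ABS): |0|=0, |-5|=5, |3|=3, |5|=5, |6|=6 -> [0, 5, 3, 5, 6] (max |s|=6)
Stage 5 (OFFSET -3): 0+-3=-3, 5+-3=2, 3+-3=0, 5+-3=2, 6+-3=3 -> [-3, 2, 0, 2, 3] (max |s|=3)
Stage 6 (CLIP -6 1): clip(-3,-6,1)=-3, clip(2,-6,1)=1, clip(0,-6,1)=0, clip(2,-6,1)=1, clip(3,-6,1)=1 -> [-3, 1, 0, 1, 1] (max |s|=3)
Overall max amplitude: 8

Answer: 8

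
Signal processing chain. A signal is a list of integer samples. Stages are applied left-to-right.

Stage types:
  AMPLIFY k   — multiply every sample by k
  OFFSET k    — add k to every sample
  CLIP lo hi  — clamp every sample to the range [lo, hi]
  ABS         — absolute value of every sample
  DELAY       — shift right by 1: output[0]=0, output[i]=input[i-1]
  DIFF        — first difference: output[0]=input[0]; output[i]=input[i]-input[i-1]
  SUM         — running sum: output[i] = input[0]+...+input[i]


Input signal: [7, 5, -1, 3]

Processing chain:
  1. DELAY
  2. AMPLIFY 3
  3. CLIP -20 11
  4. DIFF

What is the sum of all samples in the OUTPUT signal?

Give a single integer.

Input: [7, 5, -1, 3]
Stage 1 (DELAY): [0, 7, 5, -1] = [0, 7, 5, -1] -> [0, 7, 5, -1]
Stage 2 (AMPLIFY 3): 0*3=0, 7*3=21, 5*3=15, -1*3=-3 -> [0, 21, 15, -3]
Stage 3 (CLIP -20 11): clip(0,-20,11)=0, clip(21,-20,11)=11, clip(15,-20,11)=11, clip(-3,-20,11)=-3 -> [0, 11, 11, -3]
Stage 4 (DIFF): s[0]=0, 11-0=11, 11-11=0, -3-11=-14 -> [0, 11, 0, -14]
Output sum: -3

Answer: -3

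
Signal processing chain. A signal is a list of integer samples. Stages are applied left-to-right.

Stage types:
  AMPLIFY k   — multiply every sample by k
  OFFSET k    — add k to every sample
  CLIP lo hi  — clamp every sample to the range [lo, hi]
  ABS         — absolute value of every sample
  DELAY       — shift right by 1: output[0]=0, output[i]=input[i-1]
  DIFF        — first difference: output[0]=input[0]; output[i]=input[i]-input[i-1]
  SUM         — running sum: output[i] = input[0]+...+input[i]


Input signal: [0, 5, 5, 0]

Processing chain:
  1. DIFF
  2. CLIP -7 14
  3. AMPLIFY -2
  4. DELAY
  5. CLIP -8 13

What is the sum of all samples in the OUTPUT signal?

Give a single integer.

Answer: -8

Derivation:
Input: [0, 5, 5, 0]
Stage 1 (DIFF): s[0]=0, 5-0=5, 5-5=0, 0-5=-5 -> [0, 5, 0, -5]
Stage 2 (CLIP -7 14): clip(0,-7,14)=0, clip(5,-7,14)=5, clip(0,-7,14)=0, clip(-5,-7,14)=-5 -> [0, 5, 0, -5]
Stage 3 (AMPLIFY -2): 0*-2=0, 5*-2=-10, 0*-2=0, -5*-2=10 -> [0, -10, 0, 10]
Stage 4 (DELAY): [0, 0, -10, 0] = [0, 0, -10, 0] -> [0, 0, -10, 0]
Stage 5 (CLIP -8 13): clip(0,-8,13)=0, clip(0,-8,13)=0, clip(-10,-8,13)=-8, clip(0,-8,13)=0 -> [0, 0, -8, 0]
Output sum: -8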